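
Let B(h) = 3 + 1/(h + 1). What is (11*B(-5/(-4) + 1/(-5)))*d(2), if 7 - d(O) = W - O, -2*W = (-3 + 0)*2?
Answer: 9438/41 ≈ 230.20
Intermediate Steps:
W = 3 (W = -(-3 + 0)*2/2 = -(-3)*2/2 = -½*(-6) = 3)
d(O) = 4 + O (d(O) = 7 - (3 - O) = 7 + (-3 + O) = 4 + O)
B(h) = 3 + 1/(1 + h)
(11*B(-5/(-4) + 1/(-5)))*d(2) = (11*((4 + 3*(-5/(-4) + 1/(-5)))/(1 + (-5/(-4) + 1/(-5)))))*(4 + 2) = (11*((4 + 3*(-5*(-¼) + 1*(-⅕)))/(1 + (-5*(-¼) + 1*(-⅕)))))*6 = (11*((4 + 3*(5/4 - ⅕))/(1 + (5/4 - ⅕))))*6 = (11*((4 + 3*(21/20))/(1 + 21/20)))*6 = (11*((4 + 63/20)/(41/20)))*6 = (11*((20/41)*(143/20)))*6 = (11*(143/41))*6 = (1573/41)*6 = 9438/41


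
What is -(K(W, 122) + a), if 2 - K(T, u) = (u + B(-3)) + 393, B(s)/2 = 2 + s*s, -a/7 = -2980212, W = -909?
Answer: -20860949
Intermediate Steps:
a = 20861484 (a = -7*(-2980212) = 20861484)
B(s) = 4 + 2*s² (B(s) = 2*(2 + s*s) = 2*(2 + s²) = 4 + 2*s²)
K(T, u) = -413 - u (K(T, u) = 2 - ((u + (4 + 2*(-3)²)) + 393) = 2 - ((u + (4 + 2*9)) + 393) = 2 - ((u + (4 + 18)) + 393) = 2 - ((u + 22) + 393) = 2 - ((22 + u) + 393) = 2 - (415 + u) = 2 + (-415 - u) = -413 - u)
-(K(W, 122) + a) = -((-413 - 1*122) + 20861484) = -((-413 - 122) + 20861484) = -(-535 + 20861484) = -1*20860949 = -20860949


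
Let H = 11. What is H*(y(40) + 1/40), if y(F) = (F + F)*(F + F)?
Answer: 2816011/40 ≈ 70400.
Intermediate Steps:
y(F) = 4*F² (y(F) = (2*F)*(2*F) = 4*F²)
H*(y(40) + 1/40) = 11*(4*40² + 1/40) = 11*(4*1600 + 1/40) = 11*(6400 + 1/40) = 11*(256001/40) = 2816011/40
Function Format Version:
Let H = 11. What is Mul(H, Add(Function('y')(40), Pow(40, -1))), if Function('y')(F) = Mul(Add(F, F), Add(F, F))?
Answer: Rational(2816011, 40) ≈ 70400.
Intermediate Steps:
Function('y')(F) = Mul(4, Pow(F, 2)) (Function('y')(F) = Mul(Mul(2, F), Mul(2, F)) = Mul(4, Pow(F, 2)))
Mul(H, Add(Function('y')(40), Pow(40, -1))) = Mul(11, Add(Mul(4, Pow(40, 2)), Pow(40, -1))) = Mul(11, Add(Mul(4, 1600), Rational(1, 40))) = Mul(11, Add(6400, Rational(1, 40))) = Mul(11, Rational(256001, 40)) = Rational(2816011, 40)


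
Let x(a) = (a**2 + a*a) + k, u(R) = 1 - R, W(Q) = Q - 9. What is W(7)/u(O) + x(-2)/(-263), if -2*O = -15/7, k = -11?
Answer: 7367/263 ≈ 28.011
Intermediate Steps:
O = 15/14 (O = -(-15)/(2*7) = -1/2*(-15/7) = 15/14 ≈ 1.0714)
W(Q) = -9 + Q
x(a) = -11 + 2*a**2 (x(a) = (a**2 + a*a) - 11 = (a**2 + a**2) - 11 = 2*a**2 - 11 = -11 + 2*a**2)
W(7)/u(O) + x(-2)/(-263) = (-9 + 7)/(1 - 1*15/14) + (-11 + 2*(-2)**2)/(-263) = -2/(1 - 15/14) + (-11 + 2*4)*(-1/263) = -2/(-1/14) + (-11 + 8)*(-1/263) = -2*(-14) - 3*(-1/263) = 28 + 3/263 = 7367/263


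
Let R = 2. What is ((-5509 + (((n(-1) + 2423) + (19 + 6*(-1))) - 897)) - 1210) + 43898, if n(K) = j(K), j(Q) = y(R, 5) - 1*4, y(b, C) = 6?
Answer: 38720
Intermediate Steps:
j(Q) = 2 (j(Q) = 6 - 1*4 = 6 - 4 = 2)
n(K) = 2
((-5509 + (((n(-1) + 2423) + (19 + 6*(-1))) - 897)) - 1210) + 43898 = ((-5509 + (((2 + 2423) + (19 + 6*(-1))) - 897)) - 1210) + 43898 = ((-5509 + ((2425 + (19 - 6)) - 897)) - 1210) + 43898 = ((-5509 + ((2425 + 13) - 897)) - 1210) + 43898 = ((-5509 + (2438 - 897)) - 1210) + 43898 = ((-5509 + 1541) - 1210) + 43898 = (-3968 - 1210) + 43898 = -5178 + 43898 = 38720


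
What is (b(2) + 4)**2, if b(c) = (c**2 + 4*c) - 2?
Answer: 196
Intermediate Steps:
b(c) = -2 + c**2 + 4*c
(b(2) + 4)**2 = ((-2 + 2**2 + 4*2) + 4)**2 = ((-2 + 4 + 8) + 4)**2 = (10 + 4)**2 = 14**2 = 196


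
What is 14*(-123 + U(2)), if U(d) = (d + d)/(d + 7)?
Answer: -15442/9 ≈ -1715.8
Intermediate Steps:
U(d) = 2*d/(7 + d) (U(d) = (2*d)/(7 + d) = 2*d/(7 + d))
14*(-123 + U(2)) = 14*(-123 + 2*2/(7 + 2)) = 14*(-123 + 2*2/9) = 14*(-123 + 2*2*(⅑)) = 14*(-123 + 4/9) = 14*(-1103/9) = -15442/9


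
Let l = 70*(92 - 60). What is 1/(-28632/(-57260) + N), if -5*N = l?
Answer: -14315/6405962 ≈ -0.0022346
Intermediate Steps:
l = 2240 (l = 70*32 = 2240)
N = -448 (N = -⅕*2240 = -448)
1/(-28632/(-57260) + N) = 1/(-28632/(-57260) - 448) = 1/(-28632*(-1/57260) - 448) = 1/(7158/14315 - 448) = 1/(-6405962/14315) = -14315/6405962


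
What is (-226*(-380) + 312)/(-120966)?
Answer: -43096/60483 ≈ -0.71253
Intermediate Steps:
(-226*(-380) + 312)/(-120966) = (85880 + 312)*(-1/120966) = 86192*(-1/120966) = -43096/60483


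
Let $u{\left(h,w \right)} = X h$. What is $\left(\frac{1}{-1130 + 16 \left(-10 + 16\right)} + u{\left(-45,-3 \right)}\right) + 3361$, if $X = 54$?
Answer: $\frac{962653}{1034} \approx 931.0$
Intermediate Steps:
$u{\left(h,w \right)} = 54 h$
$\left(\frac{1}{-1130 + 16 \left(-10 + 16\right)} + u{\left(-45,-3 \right)}\right) + 3361 = \left(\frac{1}{-1130 + 16 \left(-10 + 16\right)} + 54 \left(-45\right)\right) + 3361 = \left(\frac{1}{-1130 + 16 \cdot 6} - 2430\right) + 3361 = \left(\frac{1}{-1130 + 96} - 2430\right) + 3361 = \left(\frac{1}{-1034} - 2430\right) + 3361 = \left(- \frac{1}{1034} - 2430\right) + 3361 = - \frac{2512621}{1034} + 3361 = \frac{962653}{1034}$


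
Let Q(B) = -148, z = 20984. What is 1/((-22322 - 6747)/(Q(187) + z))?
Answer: -20836/29069 ≈ -0.71678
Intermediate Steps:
1/((-22322 - 6747)/(Q(187) + z)) = 1/((-22322 - 6747)/(-148 + 20984)) = 1/(-29069/20836) = -20836/29069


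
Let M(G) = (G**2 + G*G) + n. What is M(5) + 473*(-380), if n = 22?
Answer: -179668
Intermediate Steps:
M(G) = 22 + 2*G**2 (M(G) = (G**2 + G*G) + 22 = (G**2 + G**2) + 22 = 2*G**2 + 22 = 22 + 2*G**2)
M(5) + 473*(-380) = (22 + 2*5**2) + 473*(-380) = (22 + 2*25) - 179740 = (22 + 50) - 179740 = 72 - 179740 = -179668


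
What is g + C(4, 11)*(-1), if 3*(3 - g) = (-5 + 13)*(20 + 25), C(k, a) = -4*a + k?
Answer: -77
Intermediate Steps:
C(k, a) = k - 4*a
g = -117 (g = 3 - (-5 + 13)*(20 + 25)/3 = 3 - 8*45/3 = 3 - ⅓*360 = 3 - 120 = -117)
g + C(4, 11)*(-1) = -117 + (4 - 4*11)*(-1) = -117 + (4 - 44)*(-1) = -117 - 40*(-1) = -117 + 40 = -77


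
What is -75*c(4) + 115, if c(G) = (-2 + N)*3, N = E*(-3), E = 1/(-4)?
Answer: 1585/4 ≈ 396.25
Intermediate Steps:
E = -¼ ≈ -0.25000
N = ¾ (N = -¼*(-3) = ¾ ≈ 0.75000)
c(G) = -15/4 (c(G) = (-2 + ¾)*3 = -5/4*3 = -15/4)
-75*c(4) + 115 = -75*(-15/4) + 115 = 1125/4 + 115 = 1585/4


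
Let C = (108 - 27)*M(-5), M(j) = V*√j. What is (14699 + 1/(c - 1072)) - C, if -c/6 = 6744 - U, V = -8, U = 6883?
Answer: 3498361/238 + 648*I*√5 ≈ 14699.0 + 1449.0*I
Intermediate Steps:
M(j) = -8*√j
c = 834 (c = -6*(6744 - 1*6883) = -6*(6744 - 6883) = -6*(-139) = 834)
C = -648*I*√5 (C = (108 - 27)*(-8*I*√5) = 81*(-8*I*√5) = -648*I*√5 ≈ -1449.0*I)
(14699 + 1/(c - 1072)) - C = (14699 + 1/(834 - 1072)) - (-648)*I*√5 = (14699 + 1/(-238)) + 648*I*√5 = (14699 - 1/238) + 648*I*√5 = 3498361/238 + 648*I*√5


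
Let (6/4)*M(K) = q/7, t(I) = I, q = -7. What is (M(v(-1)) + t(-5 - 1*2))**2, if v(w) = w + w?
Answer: 529/9 ≈ 58.778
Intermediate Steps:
v(w) = 2*w
M(K) = -2/3 (M(K) = 2*(-7/7)/3 = 2*(-7*1/7)/3 = (2/3)*(-1) = -2/3)
(M(v(-1)) + t(-5 - 1*2))**2 = (-2/3 + (-5 - 1*2))**2 = (-2/3 + (-5 - 2))**2 = (-2/3 - 7)**2 = (-23/3)**2 = 529/9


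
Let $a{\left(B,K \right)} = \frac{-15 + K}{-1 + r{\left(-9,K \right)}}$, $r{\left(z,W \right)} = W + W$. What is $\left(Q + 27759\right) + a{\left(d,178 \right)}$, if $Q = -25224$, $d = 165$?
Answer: $\frac{900088}{355} \approx 2535.5$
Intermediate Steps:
$r{\left(z,W \right)} = 2 W$
$a{\left(B,K \right)} = \frac{-15 + K}{-1 + 2 K}$
$\left(Q + 27759\right) + a{\left(d,178 \right)} = \left(-25224 + 27759\right) + \frac{-15 + 178}{-1 + 2 \cdot 178} = 2535 + \frac{1}{-1 + 356} \cdot 163 = 2535 + \frac{1}{355} \cdot 163 = 2535 + \frac{163}{355} = \frac{900088}{355}$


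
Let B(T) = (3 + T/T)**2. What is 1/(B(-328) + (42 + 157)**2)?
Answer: 1/39617 ≈ 2.5242e-5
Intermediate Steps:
B(T) = 16 (B(T) = (3 + 1)**2 = 4**2 = 16)
1/(B(-328) + (42 + 157)**2) = 1/(16 + (42 + 157)**2) = 1/(16 + 199**2) = 1/(16 + 39601) = 1/39617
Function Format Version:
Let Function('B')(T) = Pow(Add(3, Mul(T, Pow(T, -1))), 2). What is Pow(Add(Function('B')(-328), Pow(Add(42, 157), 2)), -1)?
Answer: Rational(1, 39617) ≈ 2.5242e-5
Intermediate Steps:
Function('B')(T) = 16 (Function('B')(T) = Pow(Add(3, 1), 2) = Pow(4, 2) = 16)
Pow(Add(Function('B')(-328), Pow(Add(42, 157), 2)), -1) = Pow(Add(16, Pow(Add(42, 157), 2)), -1) = Pow(Add(16, Pow(199, 2)), -1) = Pow(Add(16, 39601), -1) = Pow(39617, -1) = Rational(1, 39617)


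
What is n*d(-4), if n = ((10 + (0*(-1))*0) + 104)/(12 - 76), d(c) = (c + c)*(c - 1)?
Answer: -285/4 ≈ -71.250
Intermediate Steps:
d(c) = 2*c*(-1 + c) (d(c) = (2*c)*(-1 + c) = 2*c*(-1 + c))
n = -57/32 (n = ((10 + 0*0) + 104)/(-64) = ((10 + 0) + 104)*(-1/64) = (10 + 104)*(-1/64) = 114*(-1/64) = -57/32 ≈ -1.7813)
n*d(-4) = -57*(-4)*(-1 - 4)/16 = -57*(-4)*(-5)/16 = -57/32*40 = -285/4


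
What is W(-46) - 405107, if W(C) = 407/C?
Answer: -18635329/46 ≈ -4.0512e+5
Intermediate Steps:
W(-46) - 405107 = 407/(-46) - 405107 = 407*(-1/46) - 405107 = -407/46 - 405107 = -18635329/46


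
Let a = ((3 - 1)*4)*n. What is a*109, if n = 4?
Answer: 3488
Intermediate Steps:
a = 32 (a = ((3 - 1)*4)*4 = (2*4)*4 = 8*4 = 32)
a*109 = 32*109 = 3488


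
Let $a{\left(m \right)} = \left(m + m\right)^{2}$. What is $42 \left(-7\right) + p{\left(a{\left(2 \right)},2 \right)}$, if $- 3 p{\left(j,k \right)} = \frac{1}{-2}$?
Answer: $- \frac{1763}{6} \approx -293.83$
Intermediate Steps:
$a{\left(m \right)} = 4 m^{2}$ ($a{\left(m \right)} = \left(2 m\right)^{2} = 4 m^{2}$)
$p{\left(j,k \right)} = \frac{1}{6}$ ($p{\left(j,k \right)} = - \frac{1}{3 \left(-2\right)} = \left(- \frac{1}{3}\right) \left(- \frac{1}{2}\right) = \frac{1}{6}$)
$42 \left(-7\right) + p{\left(a{\left(2 \right)},2 \right)} = 42 \left(-7\right) + \frac{1}{6} = -294 + \frac{1}{6} = - \frac{1763}{6}$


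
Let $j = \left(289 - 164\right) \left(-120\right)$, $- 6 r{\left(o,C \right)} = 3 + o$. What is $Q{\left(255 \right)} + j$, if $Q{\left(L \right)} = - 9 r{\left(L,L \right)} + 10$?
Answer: $-14603$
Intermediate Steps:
$r{\left(o,C \right)} = - \frac{1}{2} - \frac{o}{6}$ ($r{\left(o,C \right)} = - \frac{3 + o}{6} = - \frac{1}{2} - \frac{o}{6}$)
$Q{\left(L \right)} = \frac{29}{2} + \frac{3 L}{2}$ ($Q{\left(L \right)} = - 9 \left(- \frac{1}{2} - \frac{L}{6}\right) + 10 = \left(\frac{9}{2} + \frac{3 L}{2}\right) + 10 = \frac{29}{2} + \frac{3 L}{2}$)
$j = -15000$ ($j = 125 \left(-120\right) = -15000$)
$Q{\left(255 \right)} + j = \left(\frac{29}{2} + \frac{3}{2} \cdot 255\right) - 15000 = \left(\frac{29}{2} + \frac{765}{2}\right) - 15000 = 397 - 15000 = -14603$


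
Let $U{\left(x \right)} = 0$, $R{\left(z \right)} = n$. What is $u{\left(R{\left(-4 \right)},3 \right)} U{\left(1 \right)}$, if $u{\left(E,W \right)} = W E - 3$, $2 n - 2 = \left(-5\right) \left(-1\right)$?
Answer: $0$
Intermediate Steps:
$n = \frac{7}{2}$ ($n = 1 + \frac{\left(-5\right) \left(-1\right)}{2} = 1 + \frac{1}{2} \cdot 5 = 1 + \frac{5}{2} = \frac{7}{2} \approx 3.5$)
$R{\left(z \right)} = \frac{7}{2}$
$u{\left(E,W \right)} = -3 + E W$ ($u{\left(E,W \right)} = E W - 3 = -3 + E W$)
$u{\left(R{\left(-4 \right)},3 \right)} U{\left(1 \right)} = \left(-3 + \frac{7}{2} \cdot 3\right) 0 = \left(-3 + \frac{21}{2}\right) 0 = \frac{15}{2} \cdot 0 = 0$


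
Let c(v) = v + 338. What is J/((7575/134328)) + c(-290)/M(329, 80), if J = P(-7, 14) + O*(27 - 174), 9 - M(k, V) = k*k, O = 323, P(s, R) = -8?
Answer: -28767625435606/34160725 ≈ -8.4213e+5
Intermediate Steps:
M(k, V) = 9 - k² (M(k, V) = 9 - k*k = 9 - k²)
c(v) = 338 + v
J = -47489 (J = -8 + 323*(27 - 174) = -8 + 323*(-147) = -8 - 47481 = -47489)
J/((7575/134328)) + c(-290)/M(329, 80) = -47489/(7575/134328) + (338 - 290)/(9 - 1*329²) = -47489/(7575*(1/134328)) + 48/(9 - 1*108241) = -47489/2525/44776 + 48/(9 - 108241) = -47489*44776/2525 + 48/(-108232) = -2126367464/2525 + 48*(-1/108232) = -2126367464/2525 - 6/13529 = -28767625435606/34160725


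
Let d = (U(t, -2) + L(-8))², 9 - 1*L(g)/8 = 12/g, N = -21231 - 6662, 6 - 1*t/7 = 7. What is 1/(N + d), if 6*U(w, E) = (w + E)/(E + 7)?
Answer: -100/2088731 ≈ -4.7876e-5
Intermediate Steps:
t = -7 (t = 42 - 7*7 = 42 - 49 = -7)
U(w, E) = (E + w)/(6*(7 + E)) (U(w, E) = ((w + E)/(E + 7))/6 = ((E + w)/(7 + E))/6 = (E + w)/(6*(7 + E)))
N = -27893
L(g) = 72 - 96/g
d = 700569/100 (d = ((-2 - 7)/(6*(7 - 2)) + (72 - 96/(-8)))² = ((⅙)*(-9)/5 + (72 - 96*(-⅛)))² = ((⅙)*(⅕)*(-9) + (72 + 12))² = (-3/10 + 84)² = (837/10)² = 700569/100 ≈ 7005.7)
1/(N + d) = 1/(-27893 + 700569/100) = 1/(-2088731/100) = -100/2088731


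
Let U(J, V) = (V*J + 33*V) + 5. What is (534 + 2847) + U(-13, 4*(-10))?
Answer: 2586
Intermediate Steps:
U(J, V) = 5 + 33*V + J*V (U(J, V) = (J*V + 33*V) + 5 = (33*V + J*V) + 5 = 5 + 33*V + J*V)
(534 + 2847) + U(-13, 4*(-10)) = (534 + 2847) + (5 + 33*(4*(-10)) - 52*(-10)) = 3381 + (5 + 33*(-40) - 13*(-40)) = 3381 + (5 - 1320 + 520) = 3381 - 795 = 2586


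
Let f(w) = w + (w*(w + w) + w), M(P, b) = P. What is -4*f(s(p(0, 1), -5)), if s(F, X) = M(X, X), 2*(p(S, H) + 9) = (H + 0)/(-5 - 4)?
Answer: -160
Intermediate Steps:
p(S, H) = -9 - H/18 (p(S, H) = -9 + ((H + 0)/(-5 - 4))/2 = -9 + (H/(-9))/2 = -9 + (H*(-1/9))/2 = -9 + (-H/9)/2 = -9 - H/18)
s(F, X) = X
f(w) = 2*w + 2*w**2 (f(w) = w + (w*(2*w) + w) = w + (2*w**2 + w) = w + (w + 2*w**2) = 2*w + 2*w**2)
-4*f(s(p(0, 1), -5)) = -8*(-5)*(1 - 5) = -8*(-5)*(-4) = -4*40 = -160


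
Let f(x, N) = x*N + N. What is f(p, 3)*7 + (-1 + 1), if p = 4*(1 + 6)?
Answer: 609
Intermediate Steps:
p = 28 (p = 4*7 = 28)
f(x, N) = N + N*x (f(x, N) = N*x + N = N + N*x)
f(p, 3)*7 + (-1 + 1) = (3*(1 + 28))*7 + (-1 + 1) = (3*29)*7 + 0 = 87*7 + 0 = 609 + 0 = 609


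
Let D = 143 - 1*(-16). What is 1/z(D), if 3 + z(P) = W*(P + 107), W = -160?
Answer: -1/42563 ≈ -2.3495e-5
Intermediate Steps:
D = 159 (D = 143 + 16 = 159)
z(P) = -17123 - 160*P (z(P) = -3 - 160*(P + 107) = -3 - 160*(107 + P) = -3 + (-17120 - 160*P) = -17123 - 160*P)
1/z(D) = 1/(-17123 - 160*159) = 1/(-17123 - 25440) = 1/(-42563) = -1/42563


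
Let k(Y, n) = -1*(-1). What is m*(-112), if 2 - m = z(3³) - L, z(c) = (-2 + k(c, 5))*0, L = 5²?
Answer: -3024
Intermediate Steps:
k(Y, n) = 1
L = 25
z(c) = 0 (z(c) = (-2 + 1)*0 = -1*0 = 0)
m = 27 (m = 2 - (0 - 1*25) = 2 - (0 - 25) = 2 - 1*(-25) = 2 + 25 = 27)
m*(-112) = 27*(-112) = -3024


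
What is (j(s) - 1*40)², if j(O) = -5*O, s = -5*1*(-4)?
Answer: 19600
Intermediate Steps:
s = 20 (s = -5*(-4) = 20)
(j(s) - 1*40)² = (-5*20 - 1*40)² = (-100 - 40)² = (-140)² = 19600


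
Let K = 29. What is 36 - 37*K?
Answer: -1037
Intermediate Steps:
36 - 37*K = 36 - 37*29 = 36 - 1073 = -1037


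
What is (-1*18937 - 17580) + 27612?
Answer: -8905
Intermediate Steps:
(-1*18937 - 17580) + 27612 = (-18937 - 17580) + 27612 = -36517 + 27612 = -8905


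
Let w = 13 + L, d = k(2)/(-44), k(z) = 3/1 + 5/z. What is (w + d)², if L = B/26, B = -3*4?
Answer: 1666681/10816 ≈ 154.09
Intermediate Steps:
B = -12
k(z) = 3 + 5/z (k(z) = 3*1 + 5/z = 3 + 5/z)
d = -⅛ (d = (3 + 5/2)/(-44) = (3 + 5*(½))*(-1/44) = (3 + 5/2)*(-1/44) = (11/2)*(-1/44) = -⅛ ≈ -0.12500)
L = -6/13 (L = -12/26 = -12*1/26 = -6/13 ≈ -0.46154)
w = 163/13 (w = 13 - 6/13 = 163/13 ≈ 12.538)
(w + d)² = (163/13 - ⅛)² = (1291/104)² = 1666681/10816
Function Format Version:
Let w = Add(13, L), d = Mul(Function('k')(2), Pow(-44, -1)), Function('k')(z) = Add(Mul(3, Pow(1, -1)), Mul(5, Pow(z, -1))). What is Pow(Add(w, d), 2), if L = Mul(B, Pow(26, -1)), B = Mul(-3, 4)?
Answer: Rational(1666681, 10816) ≈ 154.09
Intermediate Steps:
B = -12
Function('k')(z) = Add(3, Mul(5, Pow(z, -1))) (Function('k')(z) = Add(Mul(3, 1), Mul(5, Pow(z, -1))) = Add(3, Mul(5, Pow(z, -1))))
d = Rational(-1, 8) (d = Mul(Add(3, Mul(5, Pow(2, -1))), Pow(-44, -1)) = Mul(Add(3, Mul(5, Rational(1, 2))), Rational(-1, 44)) = Mul(Add(3, Rational(5, 2)), Rational(-1, 44)) = Mul(Rational(11, 2), Rational(-1, 44)) = Rational(-1, 8) ≈ -0.12500)
L = Rational(-6, 13) (L = Mul(-12, Pow(26, -1)) = Mul(-12, Rational(1, 26)) = Rational(-6, 13) ≈ -0.46154)
w = Rational(163, 13) (w = Add(13, Rational(-6, 13)) = Rational(163, 13) ≈ 12.538)
Pow(Add(w, d), 2) = Pow(Add(Rational(163, 13), Rational(-1, 8)), 2) = Pow(Rational(1291, 104), 2) = Rational(1666681, 10816)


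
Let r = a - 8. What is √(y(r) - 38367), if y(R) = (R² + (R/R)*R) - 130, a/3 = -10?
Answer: I*√37091 ≈ 192.59*I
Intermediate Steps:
a = -30 (a = 3*(-10) = -30)
r = -38 (r = -30 - 8 = -38)
y(R) = -130 + R + R² (y(R) = (R² + 1*R) - 130 = (R² + R) - 130 = (R + R²) - 130 = -130 + R + R²)
√(y(r) - 38367) = √((-130 - 38 + (-38)²) - 38367) = √((-130 - 38 + 1444) - 38367) = √(1276 - 38367) = √(-37091) = I*√37091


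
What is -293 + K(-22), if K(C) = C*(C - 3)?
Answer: 257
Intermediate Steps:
K(C) = C*(-3 + C)
-293 + K(-22) = -293 - 22*(-3 - 22) = -293 - 22*(-25) = -293 + 550 = 257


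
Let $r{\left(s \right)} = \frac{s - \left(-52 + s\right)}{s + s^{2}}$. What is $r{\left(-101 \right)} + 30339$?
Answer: $\frac{76605988}{2525} \approx 30339.0$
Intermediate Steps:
$r{\left(s \right)} = \frac{52}{s + s^{2}}$
$r{\left(-101 \right)} + 30339 = \frac{52}{\left(-101\right) \left(1 - 101\right)} + 30339 = 52 \left(- \frac{1}{101}\right) \frac{1}{-100} + 30339 = 52 \left(- \frac{1}{101}\right) \left(- \frac{1}{100}\right) + 30339 = \frac{13}{2525} + 30339 = \frac{76605988}{2525}$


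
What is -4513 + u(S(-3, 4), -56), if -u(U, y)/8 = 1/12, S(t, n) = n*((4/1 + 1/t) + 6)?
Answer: -13541/3 ≈ -4513.7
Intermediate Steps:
S(t, n) = n*(10 + 1/t) (S(t, n) = n*((4*1 + 1/t) + 6) = n*((4 + 1/t) + 6) = n*(10 + 1/t))
u(U, y) = -⅔ (u(U, y) = -8/12 = -8*1/12 = -⅔)
-4513 + u(S(-3, 4), -56) = -4513 - ⅔ = -13541/3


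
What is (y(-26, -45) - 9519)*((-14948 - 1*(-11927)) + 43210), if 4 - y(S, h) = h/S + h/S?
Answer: -4972986860/13 ≈ -3.8254e+8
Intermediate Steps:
y(S, h) = 4 - 2*h/S (y(S, h) = 4 - (h/S + h/S) = 4 - 2*h/S)
(y(-26, -45) - 9519)*((-14948 - 1*(-11927)) + 43210) = ((4 - 2*(-45)/(-26)) - 9519)*((-14948 - 1*(-11927)) + 43210) = ((4 - 2*(-45)*(-1/26)) - 9519)*((-14948 + 11927) + 43210) = ((4 - 45/13) - 9519)*(-3021 + 43210) = (7/13 - 9519)*40189 = -123740/13*40189 = -4972986860/13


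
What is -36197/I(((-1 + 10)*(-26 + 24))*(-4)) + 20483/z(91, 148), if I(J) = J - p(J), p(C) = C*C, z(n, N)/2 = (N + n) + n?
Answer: 10716593/281160 ≈ 38.116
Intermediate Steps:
z(n, N) = 2*N + 4*n (z(n, N) = 2*((N + n) + n) = 2*(N + 2*n) = 2*N + 4*n)
p(C) = C**2
I(J) = J - J**2
-36197/I(((-1 + 10)*(-26 + 24))*(-4)) + 20483/z(91, 148) = -36197*(-1/(4*(1 - (-1 + 10)*(-26 + 24)*(-4))*(-1 + 10)*(-26 + 24))) + 20483/(2*148 + 4*91) = -36197*1/(72*(1 - 9*(-2)*(-4))) + 20483/(296 + 364) = -36197*1/(72*(1 - (-18)*(-4))) + 20483/660 = -36197*1/(72*(1 - 1*72)) + 20483*(1/660) = -36197*1/(72*(1 - 72)) + 20483/660 = -36197/(72*(-71)) + 20483/660 = -36197/(-5112) + 20483/660 = -36197*(-1/5112) + 20483/660 = 36197/5112 + 20483/660 = 10716593/281160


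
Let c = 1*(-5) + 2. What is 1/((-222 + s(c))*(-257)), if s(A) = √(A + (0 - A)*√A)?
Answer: 1/(257*(222 - √3*√(-1 + I*√3))) ≈ 1.7623e-5 + 1.6933e-7*I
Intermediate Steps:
c = -3 (c = -5 + 2 = -3)
s(A) = √(A - A^(3/2)) (s(A) = √(A + (-A)*√A) = √(A - A^(3/2)))
1/((-222 + s(c))*(-257)) = 1/((-222 + √(-3 - (-3)^(3/2)))*(-257)) = 1/((-222 + √(-3 - (-3)*I*√3))*(-257)) = 1/((-222 + √(-3 + 3*I*√3))*(-257)) = 1/(57054 - 257*√(-3 + 3*I*√3))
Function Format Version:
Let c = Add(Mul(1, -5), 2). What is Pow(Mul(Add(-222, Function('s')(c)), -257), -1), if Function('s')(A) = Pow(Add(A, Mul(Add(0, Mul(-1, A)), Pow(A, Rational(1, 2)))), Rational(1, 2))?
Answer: Mul(Rational(1, 257), Pow(Add(222, Mul(-1, Pow(3, Rational(1, 2)), Pow(Add(-1, Mul(I, Pow(3, Rational(1, 2)))), Rational(1, 2)))), -1)) ≈ Add(1.7623e-5, Mul(1.6933e-7, I))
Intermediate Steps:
c = -3 (c = Add(-5, 2) = -3)
Function('s')(A) = Pow(Add(A, Mul(-1, Pow(A, Rational(3, 2)))), Rational(1, 2)) (Function('s')(A) = Pow(Add(A, Mul(Mul(-1, A), Pow(A, Rational(1, 2)))), Rational(1, 2)) = Pow(Add(A, Mul(-1, Pow(A, Rational(3, 2)))), Rational(1, 2)))
Pow(Mul(Add(-222, Function('s')(c)), -257), -1) = Pow(Mul(Add(-222, Pow(Add(-3, Mul(-1, Pow(-3, Rational(3, 2)))), Rational(1, 2))), -257), -1) = Pow(Mul(Add(-222, Pow(Add(-3, Mul(-1, Mul(-3, I, Pow(3, Rational(1, 2))))), Rational(1, 2))), -257), -1) = Pow(Mul(Add(-222, Pow(Add(-3, Mul(3, I, Pow(3, Rational(1, 2)))), Rational(1, 2))), -257), -1) = Pow(Add(57054, Mul(-257, Pow(Add(-3, Mul(3, I, Pow(3, Rational(1, 2)))), Rational(1, 2)))), -1)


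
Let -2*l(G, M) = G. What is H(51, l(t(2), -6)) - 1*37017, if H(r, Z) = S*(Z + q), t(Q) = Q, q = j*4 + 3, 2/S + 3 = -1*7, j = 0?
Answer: -185087/5 ≈ -37017.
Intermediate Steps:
S = -⅕ (S = 2/(-3 - 1*7) = 2/(-3 - 7) = 2/(-10) = 2*(-⅒) = -⅕ ≈ -0.20000)
q = 3 (q = 0*4 + 3 = 0 + 3 = 3)
l(G, M) = -G/2
H(r, Z) = -⅗ - Z/5 (H(r, Z) = -(Z + 3)/5 = -(3 + Z)/5 = -⅗ - Z/5)
H(51, l(t(2), -6)) - 1*37017 = (-⅗ - (-1)*2/10) - 1*37017 = (-⅗ - ⅕*(-1)) - 37017 = (-⅗ + ⅕) - 37017 = -⅖ - 37017 = -185087/5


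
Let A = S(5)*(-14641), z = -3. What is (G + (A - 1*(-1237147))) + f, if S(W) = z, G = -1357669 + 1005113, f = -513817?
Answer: 414697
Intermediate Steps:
G = -352556
S(W) = -3
A = 43923 (A = -3*(-14641) = 43923)
(G + (A - 1*(-1237147))) + f = (-352556 + (43923 - 1*(-1237147))) - 513817 = (-352556 + (43923 + 1237147)) - 513817 = (-352556 + 1281070) - 513817 = 928514 - 513817 = 414697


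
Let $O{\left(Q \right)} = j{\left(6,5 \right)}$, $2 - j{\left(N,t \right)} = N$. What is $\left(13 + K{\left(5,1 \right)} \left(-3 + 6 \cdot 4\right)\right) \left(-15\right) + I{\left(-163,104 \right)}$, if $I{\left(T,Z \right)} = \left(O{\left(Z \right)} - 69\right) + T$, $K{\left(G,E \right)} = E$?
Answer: $-746$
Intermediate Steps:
$j{\left(N,t \right)} = 2 - N$
$O{\left(Q \right)} = -4$ ($O{\left(Q \right)} = 2 - 6 = -4$)
$I{\left(T,Z \right)} = -73 + T$ ($I{\left(T,Z \right)} = \left(-4 - 69\right) + T = -73 + T$)
$\left(13 + K{\left(5,1 \right)} \left(-3 + 6 \cdot 4\right)\right) \left(-15\right) + I{\left(-163,104 \right)} = \left(13 + 1 \left(-3 + 6 \cdot 4\right)\right) \left(-15\right) - 236 = \left(13 + 1 \left(-3 + 24\right)\right) \left(-15\right) - 236 = \left(13 + 1 \cdot 21\right) \left(-15\right) - 236 = \left(13 + 21\right) \left(-15\right) - 236 = 34 \left(-15\right) - 236 = -510 - 236 = -746$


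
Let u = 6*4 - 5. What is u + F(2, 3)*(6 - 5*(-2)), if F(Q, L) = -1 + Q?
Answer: 35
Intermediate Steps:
u = 19 (u = 24 - 5 = 19)
u + F(2, 3)*(6 - 5*(-2)) = 19 + (-1 + 2)*(6 - 5*(-2)) = 19 + 1*(6 + 10) = 19 + 1*16 = 19 + 16 = 35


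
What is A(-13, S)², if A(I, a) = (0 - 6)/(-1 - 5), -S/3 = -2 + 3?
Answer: 1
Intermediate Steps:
S = -3 (S = -3*(-2 + 3) = -3*1 = -3)
A(I, a) = 1 (A(I, a) = -6/(-6) = -6*(-⅙) = 1)
A(-13, S)² = 1² = 1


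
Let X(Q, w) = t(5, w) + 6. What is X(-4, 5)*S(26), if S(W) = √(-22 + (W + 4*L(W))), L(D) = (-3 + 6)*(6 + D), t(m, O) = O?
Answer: 22*√97 ≈ 216.67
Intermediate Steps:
L(D) = 18 + 3*D (L(D) = 3*(6 + D) = 18 + 3*D)
X(Q, w) = 6 + w (X(Q, w) = w + 6 = 6 + w)
S(W) = √(50 + 13*W) (S(W) = √(-22 + (W + 4*(18 + 3*W))) = √(-22 + (W + (72 + 12*W))) = √(-22 + (72 + 13*W)) = √(50 + 13*W))
X(-4, 5)*S(26) = (6 + 5)*√(50 + 13*26) = 11*√(50 + 338) = 11*√388 = 11*(2*√97) = 22*√97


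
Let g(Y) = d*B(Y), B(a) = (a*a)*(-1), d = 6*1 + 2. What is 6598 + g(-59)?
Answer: -21250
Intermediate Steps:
d = 8 (d = 6 + 2 = 8)
B(a) = -a**2 (B(a) = a**2*(-1) = -a**2)
g(Y) = -8*Y**2 (g(Y) = 8*(-Y**2) = -8*Y**2)
6598 + g(-59) = 6598 - 8*(-59)**2 = 6598 - 8*3481 = 6598 - 27848 = -21250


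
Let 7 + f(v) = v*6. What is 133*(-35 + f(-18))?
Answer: -19950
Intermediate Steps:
f(v) = -7 + 6*v (f(v) = -7 + v*6 = -7 + 6*v)
133*(-35 + f(-18)) = 133*(-35 + (-7 + 6*(-18))) = 133*(-35 + (-7 - 108)) = 133*(-35 - 115) = 133*(-150) = -19950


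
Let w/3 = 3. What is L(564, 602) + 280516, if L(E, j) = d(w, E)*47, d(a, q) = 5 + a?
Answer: 281174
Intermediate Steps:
w = 9 (w = 3*3 = 9)
L(E, j) = 658 (L(E, j) = (5 + 9)*47 = 14*47 = 658)
L(564, 602) + 280516 = 658 + 280516 = 281174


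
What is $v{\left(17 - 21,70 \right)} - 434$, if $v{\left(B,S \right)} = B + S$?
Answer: $-368$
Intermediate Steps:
$v{\left(17 - 21,70 \right)} - 434 = \left(\left(17 - 21\right) + 70\right) - 434 = \left(-4 + 70\right) - 434 = 66 - 434 = -368$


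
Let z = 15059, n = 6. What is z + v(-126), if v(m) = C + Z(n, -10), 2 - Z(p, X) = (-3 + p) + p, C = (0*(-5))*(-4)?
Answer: 15052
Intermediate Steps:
C = 0 (C = 0*(-4) = 0)
Z(p, X) = 5 - 2*p (Z(p, X) = 2 - ((-3 + p) + p) = 2 - (-3 + 2*p) = 2 + (3 - 2*p) = 5 - 2*p)
v(m) = -7 (v(m) = 0 + (5 - 2*6) = 0 + (5 - 12) = 0 - 7 = -7)
z + v(-126) = 15059 - 7 = 15052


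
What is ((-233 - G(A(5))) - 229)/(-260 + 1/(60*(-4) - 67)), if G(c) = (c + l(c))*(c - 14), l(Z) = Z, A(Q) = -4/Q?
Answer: 3727594/1995525 ≈ 1.8680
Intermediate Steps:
G(c) = 2*c*(-14 + c) (G(c) = (c + c)*(c - 14) = (2*c)*(-14 + c) = 2*c*(-14 + c))
((-233 - G(A(5))) - 229)/(-260 + 1/(60*(-4) - 67)) = ((-233 - 2*(-4/5)*(-14 - 4/5)) - 229)/(-260 + 1/(60*(-4) - 67)) = ((-233 - 2*(-4*⅕)*(-14 - 4*⅕)) - 229)/(-260 + 1/(-240 - 67)) = ((-233 - 2*(-4)*(-14 - ⅘)/5) - 229)/(-260 + 1/(-307)) = ((-233 - 2*(-4)*(-74)/(5*5)) - 229)/(-260 - 1/307) = ((-233 - 1*592/25) - 229)/(-79821/307) = ((-233 - 592/25) - 229)*(-307/79821) = (-6417/25 - 229)*(-307/79821) = -12142/25*(-307/79821) = 3727594/1995525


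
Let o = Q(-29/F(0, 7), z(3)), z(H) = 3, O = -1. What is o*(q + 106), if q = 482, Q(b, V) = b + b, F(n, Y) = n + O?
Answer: 34104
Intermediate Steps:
F(n, Y) = -1 + n (F(n, Y) = n - 1 = -1 + n)
Q(b, V) = 2*b
o = 58 (o = 2*(-29/(-1 + 0)) = 2*(-29/(-1)) = 2*(-29*(-1)) = 2*29 = 58)
o*(q + 106) = 58*(482 + 106) = 58*588 = 34104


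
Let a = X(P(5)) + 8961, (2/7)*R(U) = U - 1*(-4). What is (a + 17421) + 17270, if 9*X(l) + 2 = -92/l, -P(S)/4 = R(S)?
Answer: 24750604/567 ≈ 43652.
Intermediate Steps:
R(U) = 14 + 7*U/2 (R(U) = 7*(U - 1*(-4))/2 = 7*(U + 4)/2 = 7*(4 + U)/2 = 14 + 7*U/2)
P(S) = -56 - 14*S (P(S) = -4*(14 + 7*S/2) = -56 - 14*S)
X(l) = -2/9 - 92/(9*l) (X(l) = -2/9 + (-92/l)/9 = -2/9 - 92/(9*l))
a = 5080807/567 (a = 2*(-46 - (-56 - 14*5))/(9*(-56 - 14*5)) + 8961 = 2*(-46 - (-56 - 70))/(9*(-56 - 70)) + 8961 = (2/9)*(-46 - 1*(-126))/(-126) + 8961 = (2/9)*(-1/126)*(-46 + 126) + 8961 = (2/9)*(-1/126)*80 + 8961 = -80/567 + 8961 = 5080807/567 ≈ 8960.9)
(a + 17421) + 17270 = (5080807/567 + 17421) + 17270 = 14958514/567 + 17270 = 24750604/567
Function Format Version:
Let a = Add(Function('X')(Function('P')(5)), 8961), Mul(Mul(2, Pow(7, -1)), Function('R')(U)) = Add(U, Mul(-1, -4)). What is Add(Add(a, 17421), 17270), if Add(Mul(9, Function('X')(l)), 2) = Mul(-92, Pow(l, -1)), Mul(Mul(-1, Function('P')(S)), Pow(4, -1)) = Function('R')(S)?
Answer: Rational(24750604, 567) ≈ 43652.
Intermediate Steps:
Function('R')(U) = Add(14, Mul(Rational(7, 2), U)) (Function('R')(U) = Mul(Rational(7, 2), Add(U, Mul(-1, -4))) = Mul(Rational(7, 2), Add(U, 4)) = Mul(Rational(7, 2), Add(4, U)) = Add(14, Mul(Rational(7, 2), U)))
Function('P')(S) = Add(-56, Mul(-14, S)) (Function('P')(S) = Mul(-4, Add(14, Mul(Rational(7, 2), S))) = Add(-56, Mul(-14, S)))
Function('X')(l) = Add(Rational(-2, 9), Mul(Rational(-92, 9), Pow(l, -1))) (Function('X')(l) = Add(Rational(-2, 9), Mul(Rational(1, 9), Mul(-92, Pow(l, -1)))) = Add(Rational(-2, 9), Mul(Rational(-92, 9), Pow(l, -1))))
a = Rational(5080807, 567) (a = Add(Mul(Rational(2, 9), Pow(Add(-56, Mul(-14, 5)), -1), Add(-46, Mul(-1, Add(-56, Mul(-14, 5))))), 8961) = Add(Mul(Rational(2, 9), Pow(Add(-56, -70), -1), Add(-46, Mul(-1, Add(-56, -70)))), 8961) = Add(Mul(Rational(2, 9), Pow(-126, -1), Add(-46, Mul(-1, -126))), 8961) = Add(Mul(Rational(2, 9), Rational(-1, 126), Add(-46, 126)), 8961) = Add(Mul(Rational(2, 9), Rational(-1, 126), 80), 8961) = Add(Rational(-80, 567), 8961) = Rational(5080807, 567) ≈ 8960.9)
Add(Add(a, 17421), 17270) = Add(Add(Rational(5080807, 567), 17421), 17270) = Add(Rational(14958514, 567), 17270) = Rational(24750604, 567)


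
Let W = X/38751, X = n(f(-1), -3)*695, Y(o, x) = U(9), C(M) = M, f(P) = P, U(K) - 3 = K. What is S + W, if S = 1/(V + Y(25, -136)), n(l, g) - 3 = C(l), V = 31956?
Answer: 14824757/412930656 ≈ 0.035901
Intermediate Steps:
U(K) = 3 + K
Y(o, x) = 12 (Y(o, x) = 3 + 9 = 12)
n(l, g) = 3 + l
X = 1390 (X = (3 - 1)*695 = 2*695 = 1390)
S = 1/31968 (S = 1/(31956 + 12) = 1/31968 ≈ 3.1281e-5)
W = 1390/38751 ≈ 0.035870
S + W = 1/31968 + 1390/38751 = 14824757/412930656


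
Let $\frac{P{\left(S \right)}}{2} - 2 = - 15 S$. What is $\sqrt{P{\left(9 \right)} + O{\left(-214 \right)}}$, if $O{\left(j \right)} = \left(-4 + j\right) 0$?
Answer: $i \sqrt{266} \approx 16.31 i$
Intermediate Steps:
$O{\left(j \right)} = 0$
$P{\left(S \right)} = 4 - 30 S$ ($P{\left(S \right)} = 4 + 2 \left(- 15 S\right) = 4 - 30 S$)
$\sqrt{P{\left(9 \right)} + O{\left(-214 \right)}} = \sqrt{\left(4 - 270\right) + 0} = \sqrt{-266 + 0} = \sqrt{-266} = i \sqrt{266}$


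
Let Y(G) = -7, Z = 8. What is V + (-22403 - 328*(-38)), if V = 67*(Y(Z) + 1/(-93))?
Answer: -968011/93 ≈ -10409.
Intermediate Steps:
V = -43684/93 (V = 67*(-7 + 1/(-93)) = 67*(-7 - 1/93) = 67*(-652/93) = -43684/93 ≈ -469.72)
V + (-22403 - 328*(-38)) = -43684/93 + (-22403 - 328*(-38)) = -43684/93 + (-22403 - 1*(-12464)) = -43684/93 + (-22403 + 12464) = -43684/93 - 9939 = -968011/93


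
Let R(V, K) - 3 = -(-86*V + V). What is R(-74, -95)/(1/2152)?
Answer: -13529624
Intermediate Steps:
R(V, K) = 3 + 85*V (R(V, K) = 3 - (-86*V + V) = 3 - (-85)*V = 3 + 85*V)
R(-74, -95)/(1/2152) = (3 + 85*(-74))/(1/2152) = (3 - 6290)/(1/2152) = -6287*2152 = -13529624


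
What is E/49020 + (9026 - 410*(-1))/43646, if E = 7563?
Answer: 132107903/356587820 ≈ 0.37048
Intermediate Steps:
E/49020 + (9026 - 410*(-1))/43646 = 7563/49020 + (9026 - 410*(-1))/43646 = 7563*(1/49020) + (9026 - 1*(-410))*(1/43646) = 2521/16340 + (9026 + 410)*(1/43646) = 2521/16340 + 9436*(1/43646) = 2521/16340 + 4718/21823 = 132107903/356587820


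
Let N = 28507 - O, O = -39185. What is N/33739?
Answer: 67692/33739 ≈ 2.0063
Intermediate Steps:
N = 67692 (N = 28507 - 1*(-39185) = 28507 + 39185 = 67692)
N/33739 = 67692/33739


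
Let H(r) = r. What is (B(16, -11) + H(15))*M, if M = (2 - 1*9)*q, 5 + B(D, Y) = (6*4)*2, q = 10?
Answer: -4060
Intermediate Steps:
B(D, Y) = 43 (B(D, Y) = -5 + (6*4)*2 = -5 + 24*2 = -5 + 48 = 43)
M = -70 (M = (2 - 1*9)*10 = (2 - 9)*10 = -7*10 = -70)
(B(16, -11) + H(15))*M = (43 + 15)*(-70) = 58*(-70) = -4060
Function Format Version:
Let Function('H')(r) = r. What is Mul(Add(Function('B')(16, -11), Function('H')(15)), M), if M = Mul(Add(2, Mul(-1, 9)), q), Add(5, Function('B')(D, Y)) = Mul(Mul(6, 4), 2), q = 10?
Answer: -4060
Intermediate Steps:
Function('B')(D, Y) = 43 (Function('B')(D, Y) = Add(-5, Mul(Mul(6, 4), 2)) = Add(-5, Mul(24, 2)) = Add(-5, 48) = 43)
M = -70 (M = Mul(Add(2, Mul(-1, 9)), 10) = Mul(Add(2, -9), 10) = Mul(-7, 10) = -70)
Mul(Add(Function('B')(16, -11), Function('H')(15)), M) = Mul(Add(43, 15), -70) = Mul(58, -70) = -4060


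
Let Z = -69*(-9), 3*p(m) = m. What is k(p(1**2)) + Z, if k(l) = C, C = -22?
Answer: 599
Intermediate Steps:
p(m) = m/3
k(l) = -22
Z = 621
k(p(1**2)) + Z = -22 + 621 = 599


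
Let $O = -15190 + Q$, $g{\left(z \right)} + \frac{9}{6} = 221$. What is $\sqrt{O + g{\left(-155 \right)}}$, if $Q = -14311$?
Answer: $\frac{9 i \sqrt{1446}}{2} \approx 171.12 i$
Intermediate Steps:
$g{\left(z \right)} = \frac{439}{2}$ ($g{\left(z \right)} = - \frac{3}{2} + 221 = \frac{439}{2}$)
$O = -29501$ ($O = -15190 - 14311 = -29501$)
$\sqrt{O + g{\left(-155 \right)}} = \sqrt{-29501 + \frac{439}{2}} = \sqrt{- \frac{58563}{2}} = \frac{9 i \sqrt{1446}}{2}$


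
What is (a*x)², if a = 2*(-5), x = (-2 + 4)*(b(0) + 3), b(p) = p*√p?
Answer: 3600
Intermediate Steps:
b(p) = p^(3/2)
x = 6 (x = (-2 + 4)*(0^(3/2) + 3) = 2*(0 + 3) = 2*3 = 6)
a = -10
(a*x)² = (-10*6)² = (-60)² = 3600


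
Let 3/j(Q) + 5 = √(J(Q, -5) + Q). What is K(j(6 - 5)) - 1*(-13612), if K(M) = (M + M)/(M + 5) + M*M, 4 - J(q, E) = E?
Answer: 2654503/195 + 53*√10/195 ≈ 13614.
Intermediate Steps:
J(q, E) = 4 - E
j(Q) = 3/(-5 + √(9 + Q)) (j(Q) = 3/(-5 + √((4 - 1*(-5)) + Q)) = 3/(-5 + √((4 + 5) + Q)) = 3/(-5 + √(9 + Q)))
K(M) = M² + 2*M/(5 + M) (K(M) = (2*M)/(5 + M) + M² = 2*M/(5 + M) + M² = M² + 2*M/(5 + M))
K(j(6 - 5)) - 1*(-13612) = (3/(-5 + √(9 + (6 - 5))))*(2 + (3/(-5 + √(9 + (6 - 5))))² + 5*(3/(-5 + √(9 + (6 - 5)))))/(5 + 3/(-5 + √(9 + (6 - 5)))) - 1*(-13612) = (3/(-5 + √(9 + 1)))*(2 + (3/(-5 + √(9 + 1)))² + 5*(3/(-5 + √(9 + 1))))/(5 + 3/(-5 + √(9 + 1))) + 13612 = (3/(-5 + √10))*(2 + (3/(-5 + √10))² + 5*(3/(-5 + √10)))/(5 + 3/(-5 + √10)) + 13612 = (3/(-5 + √10))*(2 + 9/(-5 + √10)² + 15/(-5 + √10))/(5 + 3/(-5 + √10)) + 13612 = 3*(2 + 9/(-5 + √10)² + 15/(-5 + √10))/((-5 + √10)*(5 + 3/(-5 + √10))) + 13612 = 13612 + 3*(2 + 9/(-5 + √10)² + 15/(-5 + √10))/((-5 + √10)*(5 + 3/(-5 + √10)))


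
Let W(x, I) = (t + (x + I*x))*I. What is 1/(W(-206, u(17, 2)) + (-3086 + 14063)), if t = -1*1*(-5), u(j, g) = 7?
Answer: -1/524 ≈ -0.0019084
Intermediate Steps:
t = 5 (t = -1*(-5) = 5)
W(x, I) = I*(5 + x + I*x) (W(x, I) = (5 + (x + I*x))*I = (5 + x + I*x)*I = I*(5 + x + I*x))
1/(W(-206, u(17, 2)) + (-3086 + 14063)) = 1/(7*(5 - 206 + 7*(-206)) + (-3086 + 14063)) = 1/(7*(5 - 206 - 1442) + 10977) = 1/(7*(-1643) + 10977) = 1/(-11501 + 10977) = 1/(-524) = -1/524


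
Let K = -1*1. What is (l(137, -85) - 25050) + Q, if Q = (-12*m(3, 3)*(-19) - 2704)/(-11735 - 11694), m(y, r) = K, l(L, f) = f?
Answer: -588884983/23429 ≈ -25135.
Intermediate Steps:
K = -1
m(y, r) = -1
Q = 2932/23429 (Q = (-12*(-1)*(-19) - 2704)/(-11735 - 11694) = (12*(-19) - 2704)/(-23429) = (-228 - 2704)*(-1/23429) = -2932*(-1/23429) = 2932/23429 ≈ 0.12514)
(l(137, -85) - 25050) + Q = (-85 - 25050) + 2932/23429 = -25135 + 2932/23429 = -588884983/23429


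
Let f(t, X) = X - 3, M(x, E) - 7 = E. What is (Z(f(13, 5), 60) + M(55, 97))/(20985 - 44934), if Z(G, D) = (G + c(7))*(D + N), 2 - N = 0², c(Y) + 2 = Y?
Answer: -538/23949 ≈ -0.022464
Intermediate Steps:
c(Y) = -2 + Y
M(x, E) = 7 + E
f(t, X) = -3 + X
N = 2 (N = 2 - 1*0² = 2 - 1*0 = 2 + 0 = 2)
Z(G, D) = (2 + D)*(5 + G) (Z(G, D) = (G + (-2 + 7))*(D + 2) = (G + 5)*(2 + D) = (5 + G)*(2 + D) = (2 + D)*(5 + G))
(Z(f(13, 5), 60) + M(55, 97))/(20985 - 44934) = ((10 + 2*(-3 + 5) + 5*60 + 60*(-3 + 5)) + (7 + 97))/(20985 - 44934) = ((10 + 2*2 + 300 + 60*2) + 104)/(-23949) = ((10 + 4 + 300 + 120) + 104)*(-1/23949) = (434 + 104)*(-1/23949) = 538*(-1/23949) = -538/23949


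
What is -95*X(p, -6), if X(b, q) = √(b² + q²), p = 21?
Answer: -285*√53 ≈ -2074.8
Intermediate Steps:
-95*X(p, -6) = -95*√(21² + (-6)²) = -95*√(441 + 36) = -285*√53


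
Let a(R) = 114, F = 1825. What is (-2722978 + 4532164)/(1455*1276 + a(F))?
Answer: 301531/309449 ≈ 0.97441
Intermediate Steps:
(-2722978 + 4532164)/(1455*1276 + a(F)) = (-2722978 + 4532164)/(1455*1276 + 114) = 1809186/(1856580 + 114) = 1809186/1856694 = 1809186*(1/1856694) = 301531/309449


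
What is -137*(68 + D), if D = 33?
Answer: -13837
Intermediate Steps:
-137*(68 + D) = -137*(68 + 33) = -137*101 = -13837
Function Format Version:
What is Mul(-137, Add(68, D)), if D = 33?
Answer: -13837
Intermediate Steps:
Mul(-137, Add(68, D)) = Mul(-137, Add(68, 33)) = Mul(-137, 101) = -13837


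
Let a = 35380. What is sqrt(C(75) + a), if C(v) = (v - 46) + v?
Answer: 2*sqrt(8871) ≈ 188.37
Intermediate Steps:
C(v) = -46 + 2*v (C(v) = (-46 + v) + v = -46 + 2*v)
sqrt(C(75) + a) = sqrt((-46 + 2*75) + 35380) = sqrt((-46 + 150) + 35380) = sqrt(104 + 35380) = sqrt(35484) = 2*sqrt(8871)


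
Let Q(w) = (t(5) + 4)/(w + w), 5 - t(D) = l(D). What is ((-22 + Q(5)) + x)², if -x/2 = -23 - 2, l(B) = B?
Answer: 20164/25 ≈ 806.56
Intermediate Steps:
t(D) = 5 - D
Q(w) = 2/w (Q(w) = ((5 - 1*5) + 4)/(w + w) = ((5 - 5) + 4)/((2*w)) = (0 + 4)*(1/(2*w)) = 4*(1/(2*w)) = 2/w)
x = 50 (x = -2*(-23 - 2) = -2*(-25) = 50)
((-22 + Q(5)) + x)² = ((-22 + 2/5) + 50)² = ((-22 + 2*(⅕)) + 50)² = ((-22 + ⅖) + 50)² = (-108/5 + 50)² = (142/5)² = 20164/25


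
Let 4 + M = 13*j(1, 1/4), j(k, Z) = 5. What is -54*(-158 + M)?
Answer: 5238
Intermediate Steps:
M = 61 (M = -4 + 13*5 = -4 + 65 = 61)
-54*(-158 + M) = -54*(-158 + 61) = -54*(-97) = 5238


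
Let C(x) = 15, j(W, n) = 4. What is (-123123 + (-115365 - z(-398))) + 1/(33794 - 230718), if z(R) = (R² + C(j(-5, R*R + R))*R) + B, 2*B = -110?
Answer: -76971093109/196924 ≈ -3.9087e+5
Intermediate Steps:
B = -55 (B = (½)*(-110) = -55)
z(R) = -55 + R² + 15*R (z(R) = (R² + 15*R) - 55 = -55 + R² + 15*R)
(-123123 + (-115365 - z(-398))) + 1/(33794 - 230718) = (-123123 + (-115365 - (-55 + (-398)² + 15*(-398)))) + 1/(33794 - 230718) = (-123123 + (-115365 - (-55 + 158404 - 5970))) + 1/(-196924) = (-123123 + (-115365 - 1*152379)) - 1/196924 = (-123123 + (-115365 - 152379)) - 1/196924 = (-123123 - 267744) - 1/196924 = -390867 - 1/196924 = -76971093109/196924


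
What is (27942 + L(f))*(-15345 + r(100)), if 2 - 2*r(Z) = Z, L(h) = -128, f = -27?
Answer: -428168716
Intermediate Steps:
r(Z) = 1 - Z/2
(27942 + L(f))*(-15345 + r(100)) = (27942 - 128)*(-15345 + (1 - ½*100)) = 27814*(-15345 + (1 - 50)) = 27814*(-15345 - 49) = 27814*(-15394) = -428168716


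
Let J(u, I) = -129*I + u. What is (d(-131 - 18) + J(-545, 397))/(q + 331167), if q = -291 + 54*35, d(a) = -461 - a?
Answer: -26035/166383 ≈ -0.15648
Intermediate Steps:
q = 1599 (q = -291 + 1890 = 1599)
J(u, I) = u - 129*I
(d(-131 - 18) + J(-545, 397))/(q + 331167) = ((-461 - (-131 - 18)) + (-545 - 129*397))/(1599 + 331167) = ((-461 - 1*(-149)) + (-545 - 51213))/332766 = ((-461 + 149) - 51758)*(1/332766) = (-312 - 51758)*(1/332766) = -52070*1/332766 = -26035/166383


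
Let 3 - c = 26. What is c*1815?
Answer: -41745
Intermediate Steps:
c = -23 (c = 3 - 1*26 = 3 - 26 = -23)
c*1815 = -23*1815 = -41745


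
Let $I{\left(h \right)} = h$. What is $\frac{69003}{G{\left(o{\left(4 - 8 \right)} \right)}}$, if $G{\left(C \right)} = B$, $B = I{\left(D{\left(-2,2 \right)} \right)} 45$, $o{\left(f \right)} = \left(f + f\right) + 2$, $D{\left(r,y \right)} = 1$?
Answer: $\frac{7667}{5} \approx 1533.4$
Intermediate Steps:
$o{\left(f \right)} = 2 + 2 f$ ($o{\left(f \right)} = 2 f + 2 = 2 + 2 f$)
$B = 45$ ($B = 1 \cdot 45 = 45$)
$G{\left(C \right)} = 45$
$\frac{69003}{G{\left(o{\left(4 - 8 \right)} \right)}} = \frac{69003}{45} = 69003 \cdot \frac{1}{45} = \frac{7667}{5}$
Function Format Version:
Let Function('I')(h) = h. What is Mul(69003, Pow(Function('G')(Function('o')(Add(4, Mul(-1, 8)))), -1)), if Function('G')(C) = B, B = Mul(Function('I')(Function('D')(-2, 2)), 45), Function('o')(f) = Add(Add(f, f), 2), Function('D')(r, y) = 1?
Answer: Rational(7667, 5) ≈ 1533.4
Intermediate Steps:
Function('o')(f) = Add(2, Mul(2, f)) (Function('o')(f) = Add(Mul(2, f), 2) = Add(2, Mul(2, f)))
B = 45 (B = Mul(1, 45) = 45)
Function('G')(C) = 45
Mul(69003, Pow(Function('G')(Function('o')(Add(4, Mul(-1, 8)))), -1)) = Mul(69003, Pow(45, -1)) = Mul(69003, Rational(1, 45)) = Rational(7667, 5)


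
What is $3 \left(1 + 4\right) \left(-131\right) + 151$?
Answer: $-1814$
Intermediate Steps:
$3 \left(1 + 4\right) \left(-131\right) + 151 = 3 \cdot 5 \left(-131\right) + 151 = 15 \left(-131\right) + 151 = -1965 + 151 = -1814$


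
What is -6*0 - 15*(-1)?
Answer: 15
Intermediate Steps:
-6*0 - 15*(-1) = 0 + 15 = 15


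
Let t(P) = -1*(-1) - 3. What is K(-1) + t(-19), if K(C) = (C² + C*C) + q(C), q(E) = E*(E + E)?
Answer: 2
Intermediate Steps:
q(E) = 2*E² (q(E) = E*(2*E) = 2*E²)
K(C) = 4*C² (K(C) = (C² + C*C) + 2*C² = (C² + C²) + 2*C² = 2*C² + 2*C² = 4*C²)
t(P) = -2 (t(P) = 1 - 3 = -2)
K(-1) + t(-19) = 4*(-1)² - 2 = 4*1 - 2 = 4 - 2 = 2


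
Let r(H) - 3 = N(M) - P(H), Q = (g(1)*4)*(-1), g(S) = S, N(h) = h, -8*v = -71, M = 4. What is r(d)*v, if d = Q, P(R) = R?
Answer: 781/8 ≈ 97.625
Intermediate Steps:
v = 71/8 (v = -⅛*(-71) = 71/8 ≈ 8.8750)
Q = -4 (Q = (1*4)*(-1) = 4*(-1) = -4)
d = -4
r(H) = 7 - H (r(H) = 3 + (4 - H) = 7 - H)
r(d)*v = (7 - 1*(-4))*(71/8) = (7 + 4)*(71/8) = 11*(71/8) = 781/8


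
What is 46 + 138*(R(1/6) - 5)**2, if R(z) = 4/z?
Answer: 49864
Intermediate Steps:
46 + 138*(R(1/6) - 5)**2 = 46 + 138*(4/(1/6) - 5)**2 = 46 + 138*(4*6 - 5)**2 = 46 + 138*(24 - 5)**2 = 46 + 138*19**2 = 46 + 138*361 = 46 + 49818 = 49864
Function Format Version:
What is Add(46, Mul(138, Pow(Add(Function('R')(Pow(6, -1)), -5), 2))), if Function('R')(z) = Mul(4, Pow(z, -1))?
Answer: 49864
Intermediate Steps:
Add(46, Mul(138, Pow(Add(Function('R')(Pow(6, -1)), -5), 2))) = Add(46, Mul(138, Pow(Add(Mul(4, Pow(Pow(6, -1), -1)), -5), 2))) = Add(46, Mul(138, Pow(Add(Mul(4, Pow(Rational(1, 6), -1)), -5), 2))) = Add(46, Mul(138, Pow(Add(Mul(4, 6), -5), 2))) = Add(46, Mul(138, Pow(Add(24, -5), 2))) = Add(46, Mul(138, Pow(19, 2))) = Add(46, Mul(138, 361)) = Add(46, 49818) = 49864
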